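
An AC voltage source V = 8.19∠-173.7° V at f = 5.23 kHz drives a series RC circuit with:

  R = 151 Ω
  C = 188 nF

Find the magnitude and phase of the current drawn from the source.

Step 1 — Angular frequency: ω = 2π·f = 2π·5230 = 3.286e+04 rad/s.
Step 2 — Component impedances:
  R: Z = R = 151 Ω
  C: Z = 1/(jωC) = -j/(ω·C) = 0 - j161.9 Ω
Step 3 — Series combination: Z_total = R + C = 151 - j161.9 Ω = 221.4∠-47.0° Ω.
Step 4 — Source phasor: V = 8.19∠-173.7° V = -8.141 - j0.8987 V.
Step 5 — Ohm's law: I = V / Z_total = (-8.141 - j0.8987) / (151 - j161.9) = -0.02212 - j0.02966 A.
Step 6 — Convert to polar: |I| = 0.037 A, ∠I = -126.7°.

I = 0.037∠-126.7° A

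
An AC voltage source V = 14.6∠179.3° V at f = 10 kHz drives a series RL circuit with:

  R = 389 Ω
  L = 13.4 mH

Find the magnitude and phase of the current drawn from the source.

Step 1 — Angular frequency: ω = 2π·f = 2π·1e+04 = 6.283e+04 rad/s.
Step 2 — Component impedances:
  R: Z = R = 389 Ω
  L: Z = jωL = j·6.283e+04·0.0134 = 0 + j841.9 Ω
Step 3 — Series combination: Z_total = R + L = 389 + j841.9 Ω = 927.5∠65.2° Ω.
Step 4 — Source phasor: V = 14.6∠179.3° V = -14.6 + j0.1784 V.
Step 5 — Ohm's law: I = V / Z_total = (-14.6 + j0.1784) / (389 + j841.9) = -0.006427 + j0.01437 A.
Step 6 — Convert to polar: |I| = 0.01574 A, ∠I = 114.1°.

I = 0.01574∠114.1° A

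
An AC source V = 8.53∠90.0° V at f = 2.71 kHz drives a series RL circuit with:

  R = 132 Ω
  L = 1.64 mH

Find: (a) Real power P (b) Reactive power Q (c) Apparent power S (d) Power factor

Step 1 — Angular frequency: ω = 2π·f = 2π·2710 = 1.703e+04 rad/s.
Step 2 — Component impedances:
  R: Z = R = 132 Ω
  L: Z = jωL = j·1.703e+04·0.00164 = 0 + j27.92 Ω
Step 3 — Series combination: Z_total = R + L = 132 + j27.92 Ω = 134.9∠11.9° Ω.
Step 4 — Source phasor: V = 8.53∠90.0° V = 0 + j8.53 V.
Step 5 — Current: I = V / Z = 0.01309 + j0.06185 A = 0.06322∠78.1° A.
Step 6 — Complex power: S = V·I* = 0.5276 + j0.1116 VA.
Step 7 — Real power: P = Re(S) = 0.5276 W.
Step 8 — Reactive power: Q = Im(S) = 0.1116 VAR.
Step 9 — Apparent power: |S| = 0.5393 VA.
Step 10 — Power factor: PF = P/|S| = 0.9783 (lagging).

(a) P = 0.5276 W  (b) Q = 0.1116 VAR  (c) S = 0.5393 VA  (d) PF = 0.9783 (lagging)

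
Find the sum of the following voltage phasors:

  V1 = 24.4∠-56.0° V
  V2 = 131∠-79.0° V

Step 1 — Convert each phasor to rectangular form:
  V1 = 24.4·(cos(-56.0°) + j·sin(-56.0°)) = 13.64 - j20.23 V
  V2 = 131·(cos(-79.0°) + j·sin(-79.0°)) = 25 - j128.6 V
Step 2 — Sum components: V_total = 38.64 - j148.8 V.
Step 3 — Convert to polar: |V_total| = 153.8 V, ∠V_total = -75.4°.

V_total = 153.8∠-75.4° V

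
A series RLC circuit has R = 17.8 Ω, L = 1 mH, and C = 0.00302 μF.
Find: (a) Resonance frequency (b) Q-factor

Step 1 — Resonance condition Im(Z)=0 gives ω₀ = 1/√(LC).
Step 2 — ω₀ = 1/√(0.001·3.02e-09) = 5.754e+05 rad/s.
Step 3 — f₀ = ω₀/(2π) = 9.158e+04 Hz.
Step 4 — Series Q: Q = ω₀L/R = 5.754e+05·0.001/17.8 = 32.33.

(a) f₀ = 9.158e+04 Hz  (b) Q = 32.33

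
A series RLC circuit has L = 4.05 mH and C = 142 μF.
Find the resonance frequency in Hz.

Step 1 — Resonance condition Im(Z)=0 gives ω₀ = 1/√(LC).
Step 2 — ω₀ = 1/√(0.00405·0.000142) = 1319 rad/s.
Step 3 — f₀ = ω₀/(2π) = 209.9 Hz.

f₀ = 209.9 Hz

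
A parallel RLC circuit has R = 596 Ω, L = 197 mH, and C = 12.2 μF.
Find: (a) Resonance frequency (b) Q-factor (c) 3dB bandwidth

Step 1 — Resonance: ω₀ = 1/√(LC) = 1/√(0.197·1.22e-05) = 645 rad/s.
Step 2 — f₀ = ω₀/(2π) = 102.7 Hz.
Step 3 — Parallel Q: Q = R/(ω₀L) = 596/(645·0.197) = 4.69.
Step 4 — Bandwidth: Δω = ω₀/Q = 137.5 rad/s; BW = Δω/(2π) = 21.89 Hz.

(a) f₀ = 102.7 Hz  (b) Q = 4.69  (c) BW = 21.89 Hz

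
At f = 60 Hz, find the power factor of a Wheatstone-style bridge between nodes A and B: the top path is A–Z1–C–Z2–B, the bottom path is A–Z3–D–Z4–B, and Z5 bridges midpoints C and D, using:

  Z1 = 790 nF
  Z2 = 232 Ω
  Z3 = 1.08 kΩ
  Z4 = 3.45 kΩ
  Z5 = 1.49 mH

Step 1 — Angular frequency: ω = 2π·f = 2π·60 = 377 rad/s.
Step 2 — Component impedances:
  Z1: Z = 1/(jωC) = -j/(ω·C) = 0 - j3358 Ω
  Z2: Z = R = 232 Ω
  Z3: Z = R = 1080 Ω
  Z4: Z = R = 3450 Ω
  Z5: Z = jωL = j·377·0.00149 = 0 + j0.5617 Ω
Step 3 — Bridge requires nodal analysis (the Z5 bridge couples midpoints C and D, so the two paths cannot be reduced to a simple series/parallel combination). Setting node B to ground and injecting 1 A at node A, the 3-node admittance system at A, C, D solves to V_A = Z_AB = 1196 - j314.5 Ω = 1237∠-14.7° Ω.
Step 4 — Power factor: PF = cos(φ) = Re(Z)/|Z| = 1196.4/1237 = 0.9672.
Step 5 — Type: Im(Z) = -314.5 ⇒ leading (phase φ = -14.7°).

PF = 0.9672 (leading, φ = -14.7°)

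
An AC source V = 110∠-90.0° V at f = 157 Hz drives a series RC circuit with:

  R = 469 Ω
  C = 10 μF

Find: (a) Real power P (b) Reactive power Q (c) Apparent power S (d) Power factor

Step 1 — Angular frequency: ω = 2π·f = 2π·157 = 986.5 rad/s.
Step 2 — Component impedances:
  R: Z = R = 469 Ω
  C: Z = 1/(jωC) = -j/(ω·C) = 0 - j101.4 Ω
Step 3 — Series combination: Z_total = R + C = 469 - j101.4 Ω = 479.8∠-12.2° Ω.
Step 4 — Source phasor: V = 110∠-90.0° V = 0 - j110 V.
Step 5 — Current: I = V / Z = 0.04843 - j0.2241 A = 0.2292∠-77.8° A.
Step 6 — Complex power: S = V·I* = 24.65 - j5.328 VA.
Step 7 — Real power: P = Re(S) = 24.65 W.
Step 8 — Reactive power: Q = Im(S) = -5.328 VAR.
Step 9 — Apparent power: |S| = 25.22 VA.
Step 10 — Power factor: PF = P/|S| = 0.9774 (leading).

(a) P = 24.65 W  (b) Q = -5.328 VAR  (c) S = 25.22 VA  (d) PF = 0.9774 (leading)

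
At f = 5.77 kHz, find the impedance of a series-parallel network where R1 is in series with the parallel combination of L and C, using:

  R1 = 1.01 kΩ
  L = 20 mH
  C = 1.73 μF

Step 1 — Angular frequency: ω = 2π·f = 2π·5770 = 3.625e+04 rad/s.
Step 2 — Component impedances:
  R1: Z = R = 1010 Ω
  L: Z = jωL = j·3.625e+04·0.02 = 0 + j725.1 Ω
  C: Z = 1/(jωC) = -j/(ω·C) = 0 - j15.94 Ω
Step 3 — Parallel branch: L || C = 1/(1/L + 1/C) = 0 - j16.3 Ω.
Step 4 — Series with R1: Z_total = R1 + (L || C) = 1010 - j16.3 Ω = 1010∠-0.9° Ω.

Z = 1010 - j16.3 Ω = 1010∠-0.9° Ω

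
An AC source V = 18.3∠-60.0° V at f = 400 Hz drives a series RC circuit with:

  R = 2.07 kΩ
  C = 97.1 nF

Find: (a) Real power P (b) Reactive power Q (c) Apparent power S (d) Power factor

Step 1 — Angular frequency: ω = 2π·f = 2π·400 = 2513 rad/s.
Step 2 — Component impedances:
  R: Z = R = 2070 Ω
  C: Z = 1/(jωC) = -j/(ω·C) = 0 - j4098 Ω
Step 3 — Series combination: Z_total = R + C = 2070 - j4098 Ω = 4591∠-63.2° Ω.
Step 4 — Source phasor: V = 18.3∠-60.0° V = 9.15 - j15.85 V.
Step 5 — Current: I = V / Z = 0.00398 + j0.0002224 A = 0.003986∠3.2° A.
Step 6 — Complex power: S = V·I* = 0.03289 - j0.06511 VA.
Step 7 — Real power: P = Re(S) = 0.03289 W.
Step 8 — Reactive power: Q = Im(S) = -0.06511 VAR.
Step 9 — Apparent power: |S| = 0.07295 VA.
Step 10 — Power factor: PF = P/|S| = 0.4509 (leading).

(a) P = 0.03289 W  (b) Q = -0.06511 VAR  (c) S = 0.07295 VA  (d) PF = 0.4509 (leading)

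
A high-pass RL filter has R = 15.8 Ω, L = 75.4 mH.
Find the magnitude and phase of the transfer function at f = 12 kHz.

Step 1 — Angular frequency: ω = 2π·1.2e+04 = 7.54e+04 rad/s.
Step 2 — Transfer function: H(jω) = jωL/(R + jωL).
Step 3 — Numerator jωL = j·5685; denominator R + jωL = 15.8 + j5685.
Step 4 — H = 1 + j0.002779.
Step 5 — Magnitude: |H| = 1 (-0.0 dB); phase: φ = 0.2°.

|H| = 1 (-0.0 dB), φ = 0.2°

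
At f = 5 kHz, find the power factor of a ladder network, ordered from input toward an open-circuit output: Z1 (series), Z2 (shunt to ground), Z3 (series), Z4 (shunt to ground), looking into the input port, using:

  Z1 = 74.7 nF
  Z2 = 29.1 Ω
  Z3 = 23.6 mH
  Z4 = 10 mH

Step 1 — Angular frequency: ω = 2π·f = 2π·5000 = 3.142e+04 rad/s.
Step 2 — Component impedances:
  Z1: Z = 1/(jωC) = -j/(ω·C) = 0 - j426.1 Ω
  Z2: Z = R = 29.1 Ω
  Z3: Z = jωL = j·3.142e+04·0.0236 = 0 + j741.4 Ω
  Z4: Z = jωL = j·3.142e+04·0.01 = 0 + j314.2 Ω
Step 3 — Ladder network (open output): work backward from the far end, alternating series and parallel combinations. Z_in = 29.08 - j425.3 Ω = 426.3∠-86.1° Ω.
Step 4 — Power factor: PF = cos(φ) = Re(Z)/|Z| = 29.08/426.3 = 0.06821.
Step 5 — Type: Im(Z) = -425.3 ⇒ leading (phase φ = -86.1°).

PF = 0.06821 (leading, φ = -86.1°)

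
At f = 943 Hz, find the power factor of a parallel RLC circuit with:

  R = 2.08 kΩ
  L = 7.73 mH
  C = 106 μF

Step 1 — Angular frequency: ω = 2π·f = 2π·943 = 5925 rad/s.
Step 2 — Component impedances:
  R: Z = R = 2080 Ω
  L: Z = jωL = j·5925·0.00773 = 0 + j45.8 Ω
  C: Z = 1/(jωC) = -j/(ω·C) = 0 - j1.592 Ω
Step 3 — Parallel combination: 1/Z_total = 1/R + 1/L + 1/C; Z_total = 0.001308 - j1.65 Ω = 1.65∠-90.0° Ω.
Step 4 — Power factor: PF = cos(φ) = Re(Z)/|Z| = 0.0013082/1.64956 = 0.0007931.
Step 5 — Type: Im(Z) = -1.65 ⇒ leading (phase φ = -90.0°).

PF = 0.0007931 (leading, φ = -90.0°)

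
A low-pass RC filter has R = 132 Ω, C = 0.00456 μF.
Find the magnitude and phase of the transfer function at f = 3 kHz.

Step 1 — Angular frequency: ω = 2π·3000 = 1.885e+04 rad/s.
Step 2 — Transfer function: H(jω) = 1/(1 + jωRC).
Step 3 — Denominator: 1 + jωRC = 1 + j·1.885e+04·132·4.56e-09 = 1 + j0.01135.
Step 4 — H = 0.9999 - j0.01134.
Step 5 — Magnitude: |H| = 0.9999 (-0.0 dB); phase: φ = -0.7°.

|H| = 0.9999 (-0.0 dB), φ = -0.7°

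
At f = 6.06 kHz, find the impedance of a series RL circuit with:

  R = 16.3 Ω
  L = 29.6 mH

Step 1 — Angular frequency: ω = 2π·f = 2π·6060 = 3.808e+04 rad/s.
Step 2 — Component impedances:
  R: Z = R = 16.3 Ω
  L: Z = jωL = j·3.808e+04·0.0296 = 0 + j1127 Ω
Step 3 — Series combination: Z_total = R + L = 16.3 + j1127 Ω = 1127∠89.2° Ω.

Z = 16.3 + j1127 Ω = 1127∠89.2° Ω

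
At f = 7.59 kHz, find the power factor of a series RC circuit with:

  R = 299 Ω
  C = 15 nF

Step 1 — Angular frequency: ω = 2π·f = 2π·7590 = 4.769e+04 rad/s.
Step 2 — Component impedances:
  R: Z = R = 299 Ω
  C: Z = 1/(jωC) = -j/(ω·C) = 0 - j1398 Ω
Step 3 — Series combination: Z_total = R + C = 299 - j1398 Ω = 1430∠-77.9° Ω.
Step 4 — Power factor: PF = cos(φ) = Re(Z)/|Z| = 299/1429.55 = 0.2092.
Step 5 — Type: Im(Z) = -1398 ⇒ leading (phase φ = -77.9°).

PF = 0.2092 (leading, φ = -77.9°)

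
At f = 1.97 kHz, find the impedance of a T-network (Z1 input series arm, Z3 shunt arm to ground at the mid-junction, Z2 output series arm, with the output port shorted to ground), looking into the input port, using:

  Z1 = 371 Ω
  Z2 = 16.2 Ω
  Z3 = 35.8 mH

Step 1 — Angular frequency: ω = 2π·f = 2π·1970 = 1.238e+04 rad/s.
Step 2 — Component impedances:
  Z1: Z = R = 371 Ω
  Z2: Z = R = 16.2 Ω
  Z3: Z = jωL = j·1.238e+04·0.0358 = 0 + j443.1 Ω
Step 3 — With the output port shorted to ground, the output series arm Z2 runs from the junction to ground; the shunt arm Z3 also runs from the junction to ground. They appear in parallel: Z3 || Z2 = 16.18 + j0.5915 Ω.
Step 4 — Series with input arm Z1: Z_in = Z1 + (Z3 || Z2) = 387.2 + j0.5915 Ω = 387.2∠0.1° Ω.

Z = 387.2 + j0.5915 Ω = 387.2∠0.1° Ω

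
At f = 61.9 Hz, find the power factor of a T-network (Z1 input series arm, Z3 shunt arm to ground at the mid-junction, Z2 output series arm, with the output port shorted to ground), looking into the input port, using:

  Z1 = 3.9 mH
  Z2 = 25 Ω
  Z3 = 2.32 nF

Step 1 — Angular frequency: ω = 2π·f = 2π·61.9 = 388.9 rad/s.
Step 2 — Component impedances:
  Z1: Z = jωL = j·388.9·0.0039 = 0 + j1.517 Ω
  Z2: Z = R = 25 Ω
  Z3: Z = 1/(jωC) = -j/(ω·C) = 0 - j1.108e+06 Ω
Step 3 — With the output port shorted to ground, the output series arm Z2 runs from the junction to ground; the shunt arm Z3 also runs from the junction to ground. They appear in parallel: Z3 || Z2 = 25 - j0.0005639 Ω.
Step 4 — Series with input arm Z1: Z_in = Z1 + (Z3 || Z2) = 25 + j1.516 Ω = 25.05∠3.5° Ω.
Step 5 — Power factor: PF = cos(φ) = Re(Z)/|Z| = 25/25.046 = 0.9982.
Step 6 — Type: Im(Z) = 1.516 ⇒ lagging (phase φ = 3.5°).

PF = 0.9982 (lagging, φ = 3.5°)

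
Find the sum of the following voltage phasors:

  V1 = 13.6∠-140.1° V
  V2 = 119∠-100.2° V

Step 1 — Convert each phasor to rectangular form:
  V1 = 13.6·(cos(-140.1°) + j·sin(-140.1°)) = -10.43 - j8.724 V
  V2 = 119·(cos(-100.2°) + j·sin(-100.2°)) = -21.07 - j117.1 V
Step 2 — Sum components: V_total = -31.51 - j125.8 V.
Step 3 — Convert to polar: |V_total| = 129.7 V, ∠V_total = -104.1°.

V_total = 129.7∠-104.1° V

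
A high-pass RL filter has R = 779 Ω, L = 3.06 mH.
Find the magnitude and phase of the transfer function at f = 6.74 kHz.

Step 1 — Angular frequency: ω = 2π·6740 = 4.235e+04 rad/s.
Step 2 — Transfer function: H(jω) = jωL/(R + jωL).
Step 3 — Numerator jωL = j·129.6; denominator R + jωL = 779 + j129.6.
Step 4 — H = 0.02693 + j0.1619.
Step 5 — Magnitude: |H| = 0.1641 (-15.7 dB); phase: φ = 80.6°.

|H| = 0.1641 (-15.7 dB), φ = 80.6°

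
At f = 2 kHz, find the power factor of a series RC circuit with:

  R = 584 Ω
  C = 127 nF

Step 1 — Angular frequency: ω = 2π·f = 2π·2000 = 1.257e+04 rad/s.
Step 2 — Component impedances:
  R: Z = R = 584 Ω
  C: Z = 1/(jωC) = -j/(ω·C) = 0 - j626.6 Ω
Step 3 — Series combination: Z_total = R + C = 584 - j626.6 Ω = 856.5∠-47.0° Ω.
Step 4 — Power factor: PF = cos(φ) = Re(Z)/|Z| = 584/856.5 = 0.6818.
Step 5 — Type: Im(Z) = -626.6 ⇒ leading (phase φ = -47.0°).

PF = 0.6818 (leading, φ = -47.0°)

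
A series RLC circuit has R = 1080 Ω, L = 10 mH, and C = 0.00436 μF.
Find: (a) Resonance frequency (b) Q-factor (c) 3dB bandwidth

Step 1 — Resonance: ω₀ = 1/√(LC) = 1/√(0.01·4.36e-09) = 1.514e+05 rad/s.
Step 2 — f₀ = ω₀/(2π) = 2.41e+04 Hz.
Step 3 — Series Q: Q = ω₀L/R = 1.514e+05·0.01/1080 = 1.402.
Step 4 — Bandwidth: Δω = ω₀/Q = 1.08e+05 rad/s; BW = Δω/(2π) = 1.719e+04 Hz.

(a) f₀ = 2.41e+04 Hz  (b) Q = 1.402  (c) BW = 1.719e+04 Hz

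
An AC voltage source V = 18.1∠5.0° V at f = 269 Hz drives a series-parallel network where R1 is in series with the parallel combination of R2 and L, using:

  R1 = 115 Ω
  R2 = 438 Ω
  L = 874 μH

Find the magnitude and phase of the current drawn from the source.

Step 1 — Angular frequency: ω = 2π·f = 2π·269 = 1690 rad/s.
Step 2 — Component impedances:
  R1: Z = R = 115 Ω
  R2: Z = R = 438 Ω
  L: Z = jωL = j·1690·0.000874 = 0 + j1.477 Ω
Step 3 — Parallel branch: R2 || L = 1/(1/R2 + 1/L) = 0.004982 + j1.477 Ω.
Step 4 — Series with R1: Z_total = R1 + (R2 || L) = 115 + j1.477 Ω = 115∠0.7° Ω.
Step 5 — Source phasor: V = 18.1∠5.0° V = 18.03 + j1.578 V.
Step 6 — Ohm's law: I = V / Z_total = (18.03 + j1.578) / (115 + j1.477) = 0.1569 + j0.0117 A.
Step 7 — Convert to polar: |I| = 0.1574 A, ∠I = 4.3°.

I = 0.1574∠4.3° A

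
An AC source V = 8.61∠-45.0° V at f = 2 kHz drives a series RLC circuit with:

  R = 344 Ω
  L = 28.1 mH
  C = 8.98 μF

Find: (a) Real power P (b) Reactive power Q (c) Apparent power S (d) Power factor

Step 1 — Angular frequency: ω = 2π·f = 2π·2000 = 1.257e+04 rad/s.
Step 2 — Component impedances:
  R: Z = R = 344 Ω
  L: Z = jωL = j·1.257e+04·0.0281 = 0 + j353.1 Ω
  C: Z = 1/(jωC) = -j/(ω·C) = 0 - j8.862 Ω
Step 3 — Series combination: Z_total = R + L + C = 344 + j344.3 Ω = 486.7∠45.0° Ω.
Step 4 — Source phasor: V = 8.61∠-45.0° V = 6.088 - j6.088 V.
Step 5 — Current: I = V / Z = -6.513e-06 - j0.01769 A = 0.01769∠-90.0° A.
Step 6 — Complex power: S = V·I* = 0.1077 + j0.1078 VA.
Step 7 — Real power: P = Re(S) = 0.1077 W.
Step 8 — Reactive power: Q = Im(S) = 0.1078 VAR.
Step 9 — Apparent power: |S| = 0.1523 VA.
Step 10 — Power factor: PF = P/|S| = 0.7068 (lagging).

(a) P = 0.1077 W  (b) Q = 0.1078 VAR  (c) S = 0.1523 VA  (d) PF = 0.7068 (lagging)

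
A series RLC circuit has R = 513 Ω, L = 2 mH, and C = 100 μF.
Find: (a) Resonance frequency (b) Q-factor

Step 1 — Resonance condition Im(Z)=0 gives ω₀ = 1/√(LC).
Step 2 — ω₀ = 1/√(0.002·0.0001) = 2236 rad/s.
Step 3 — f₀ = ω₀/(2π) = 355.9 Hz.
Step 4 — Series Q: Q = ω₀L/R = 2236·0.002/513 = 0.008718.

(a) f₀ = 355.9 Hz  (b) Q = 0.008718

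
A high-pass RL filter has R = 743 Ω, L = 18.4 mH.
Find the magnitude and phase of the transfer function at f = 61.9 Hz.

Step 1 — Angular frequency: ω = 2π·61.9 = 388.9 rad/s.
Step 2 — Transfer function: H(jω) = jωL/(R + jωL).
Step 3 — Numerator jωL = j·7.156; denominator R + jωL = 743 + j7.156.
Step 4 — H = 9.276e-05 + j0.009631.
Step 5 — Magnitude: |H| = 0.009631 (-40.3 dB); phase: φ = 89.4°.

|H| = 0.009631 (-40.3 dB), φ = 89.4°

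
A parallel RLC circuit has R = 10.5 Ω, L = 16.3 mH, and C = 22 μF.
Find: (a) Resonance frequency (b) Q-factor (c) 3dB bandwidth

Step 1 — Resonance: ω₀ = 1/√(LC) = 1/√(0.0163·2.2e-05) = 1670 rad/s.
Step 2 — f₀ = ω₀/(2π) = 265.8 Hz.
Step 3 — Parallel Q: Q = R/(ω₀L) = 10.5/(1670·0.0163) = 0.3858.
Step 4 — Bandwidth: Δω = ω₀/Q = 4329 rad/s; BW = Δω/(2π) = 689 Hz.

(a) f₀ = 265.8 Hz  (b) Q = 0.3858  (c) BW = 689 Hz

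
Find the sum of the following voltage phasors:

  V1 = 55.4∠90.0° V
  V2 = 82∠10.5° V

Step 1 — Convert each phasor to rectangular form:
  V1 = 55.4·(cos(90.0°) + j·sin(90.0°)) = 0 + j55.4 V
  V2 = 82·(cos(10.5°) + j·sin(10.5°)) = 80.63 + j14.94 V
Step 2 — Sum components: V_total = 80.63 + j70.34 V.
Step 3 — Convert to polar: |V_total| = 107 V, ∠V_total = 41.1°.

V_total = 107∠41.1° V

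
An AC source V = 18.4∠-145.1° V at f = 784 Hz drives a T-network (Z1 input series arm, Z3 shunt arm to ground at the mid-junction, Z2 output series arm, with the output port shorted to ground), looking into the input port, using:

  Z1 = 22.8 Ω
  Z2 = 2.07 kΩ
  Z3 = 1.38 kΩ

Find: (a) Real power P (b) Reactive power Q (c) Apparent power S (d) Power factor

Step 1 — Angular frequency: ω = 2π·f = 2π·784 = 4926 rad/s.
Step 2 — Component impedances:
  Z1: Z = R = 22.8 Ω
  Z2: Z = R = 2070 Ω
  Z3: Z = R = 1380 Ω
Step 3 — With the output port shorted to ground, the output series arm Z2 runs from the junction to ground; the shunt arm Z3 also runs from the junction to ground. They appear in parallel: Z3 || Z2 = 828 Ω.
Step 4 — Series with input arm Z1: Z_in = Z1 + (Z3 || Z2) = 850.8 Ω = 850.8∠0.0° Ω.
Step 5 — Source phasor: V = 18.4∠-145.1° V = -15.09 - j10.53 V.
Step 6 — Current: I = V / Z = -0.01774 - j0.01237 A = 0.02163∠-145.1° A.
Step 7 — Complex power: S = V·I* = 0.3979 VA.
Step 8 — Real power: P = Re(S) = 0.3979 W.
Step 9 — Reactive power: Q = Im(S) = 0 VAR.
Step 10 — Apparent power: |S| = 0.3979 VA.
Step 11 — Power factor: PF = P/|S| = 1 (unity).

(a) P = 0.3979 W  (b) Q = 0 VAR  (c) S = 0.3979 VA  (d) PF = 1 (unity)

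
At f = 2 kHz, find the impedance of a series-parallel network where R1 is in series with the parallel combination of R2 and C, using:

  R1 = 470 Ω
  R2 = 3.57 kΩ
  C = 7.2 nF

Step 1 — Angular frequency: ω = 2π·f = 2π·2000 = 1.257e+04 rad/s.
Step 2 — Component impedances:
  R1: Z = R = 470 Ω
  R2: Z = R = 3570 Ω
  C: Z = 1/(jωC) = -j/(ω·C) = 0 - j1.105e+04 Ω
Step 3 — Parallel branch: R2 || C = 1/(1/R2 + 1/C) = 3233 - j1044 Ω.
Step 4 — Series with R1: Z_total = R1 + (R2 || C) = 3703 - j1044 Ω = 3847∠-15.7° Ω.

Z = 3703 - j1044 Ω = 3847∠-15.7° Ω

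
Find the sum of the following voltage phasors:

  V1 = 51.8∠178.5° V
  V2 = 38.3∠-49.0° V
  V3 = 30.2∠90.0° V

Step 1 — Convert each phasor to rectangular form:
  V1 = 51.8·(cos(178.5°) + j·sin(178.5°)) = -51.78 + j1.356 V
  V2 = 38.3·(cos(-49.0°) + j·sin(-49.0°)) = 25.13 - j28.91 V
  V3 = 30.2·(cos(90.0°) + j·sin(90.0°)) = 0 + j30.2 V
Step 2 — Sum components: V_total = -26.66 + j2.651 V.
Step 3 — Convert to polar: |V_total| = 26.79 V, ∠V_total = 174.3°.

V_total = 26.79∠174.3° V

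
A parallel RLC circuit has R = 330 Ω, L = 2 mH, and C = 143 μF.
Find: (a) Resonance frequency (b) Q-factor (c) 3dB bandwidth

Step 1 — Resonance: ω₀ = 1/√(LC) = 1/√(0.002·0.000143) = 1870 rad/s.
Step 2 — f₀ = ω₀/(2π) = 297.6 Hz.
Step 3 — Parallel Q: Q = R/(ω₀L) = 330/(1870·0.002) = 88.24.
Step 4 — Bandwidth: Δω = ω₀/Q = 21.19 rad/s; BW = Δω/(2π) = 3.373 Hz.

(a) f₀ = 297.6 Hz  (b) Q = 88.24  (c) BW = 3.373 Hz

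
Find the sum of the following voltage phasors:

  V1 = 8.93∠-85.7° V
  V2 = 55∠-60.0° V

Step 1 — Convert each phasor to rectangular form:
  V1 = 8.93·(cos(-85.7°) + j·sin(-85.7°)) = 0.6696 - j8.905 V
  V2 = 55·(cos(-60.0°) + j·sin(-60.0°)) = 27.5 - j47.63 V
Step 2 — Sum components: V_total = 28.17 - j56.54 V.
Step 3 — Convert to polar: |V_total| = 63.17 V, ∠V_total = -63.5°.

V_total = 63.17∠-63.5° V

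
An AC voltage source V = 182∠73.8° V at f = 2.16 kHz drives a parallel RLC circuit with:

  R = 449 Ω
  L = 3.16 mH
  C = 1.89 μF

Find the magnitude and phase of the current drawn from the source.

Step 1 — Angular frequency: ω = 2π·f = 2π·2160 = 1.357e+04 rad/s.
Step 2 — Component impedances:
  R: Z = R = 449 Ω
  L: Z = jωL = j·1.357e+04·0.00316 = 0 + j42.89 Ω
  C: Z = 1/(jωC) = -j/(ω·C) = 0 - j38.99 Ω
Step 3 — Parallel combination: 1/Z_total = 1/R + 1/L + 1/C; Z_total = 214.1 - j224.3 Ω = 310∠-46.3° Ω.
Step 4 — Source phasor: V = 182∠73.8° V = 50.78 + j174.8 V.
Step 5 — Ohm's law: I = V / Z_total = (50.78 + j174.8) / (214.1 - j224.3) = -0.2947 + j0.5077 A.
Step 6 — Convert to polar: |I| = 0.587 A, ∠I = 120.1°.

I = 0.587∠120.1° A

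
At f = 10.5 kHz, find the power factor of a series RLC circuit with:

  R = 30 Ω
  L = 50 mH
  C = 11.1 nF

Step 1 — Angular frequency: ω = 2π·f = 2π·1.05e+04 = 6.597e+04 rad/s.
Step 2 — Component impedances:
  R: Z = R = 30 Ω
  L: Z = jωL = j·6.597e+04·0.05 = 0 + j3299 Ω
  C: Z = 1/(jωC) = -j/(ω·C) = 0 - j1366 Ω
Step 3 — Series combination: Z_total = R + L + C = 30 + j1933 Ω = 1933∠89.1° Ω.
Step 4 — Power factor: PF = cos(φ) = Re(Z)/|Z| = 30/1933 = 0.01552.
Step 5 — Type: Im(Z) = 1933 ⇒ lagging (phase φ = 89.1°).

PF = 0.01552 (lagging, φ = 89.1°)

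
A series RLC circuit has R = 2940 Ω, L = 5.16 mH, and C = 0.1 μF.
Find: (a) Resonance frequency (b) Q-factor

Step 1 — Resonance condition Im(Z)=0 gives ω₀ = 1/√(LC).
Step 2 — ω₀ = 1/√(0.00516·1e-07) = 4.402e+04 rad/s.
Step 3 — f₀ = ω₀/(2π) = 7006 Hz.
Step 4 — Series Q: Q = ω₀L/R = 4.402e+04·0.00516/2940 = 0.07726.

(a) f₀ = 7006 Hz  (b) Q = 0.07726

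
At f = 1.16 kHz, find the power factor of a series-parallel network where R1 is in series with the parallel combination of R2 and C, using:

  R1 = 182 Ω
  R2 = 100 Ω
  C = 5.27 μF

Step 1 — Angular frequency: ω = 2π·f = 2π·1160 = 7288 rad/s.
Step 2 — Component impedances:
  R1: Z = R = 182 Ω
  R2: Z = R = 100 Ω
  C: Z = 1/(jωC) = -j/(ω·C) = 0 - j26.03 Ω
Step 3 — Parallel branch: R2 || C = 1/(1/R2 + 1/C) = 6.348 - j24.38 Ω.
Step 4 — Series with R1: Z_total = R1 + (R2 || C) = 188.3 - j24.38 Ω = 189.9∠-7.4° Ω.
Step 5 — Power factor: PF = cos(φ) = Re(Z)/|Z| = 188.35/189.92 = 0.9917.
Step 6 — Type: Im(Z) = -24.38 ⇒ leading (phase φ = -7.4°).

PF = 0.9917 (leading, φ = -7.4°)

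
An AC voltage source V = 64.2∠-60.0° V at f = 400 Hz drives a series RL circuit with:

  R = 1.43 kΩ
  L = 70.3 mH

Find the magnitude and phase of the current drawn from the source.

Step 1 — Angular frequency: ω = 2π·f = 2π·400 = 2513 rad/s.
Step 2 — Component impedances:
  R: Z = R = 1430 Ω
  L: Z = jωL = j·2513·0.0703 = 0 + j176.7 Ω
Step 3 — Series combination: Z_total = R + L = 1430 + j176.7 Ω = 1441∠7.0° Ω.
Step 4 — Source phasor: V = 64.2∠-60.0° V = 32.1 - j55.6 V.
Step 5 — Ohm's law: I = V / Z_total = (32.1 - j55.6) / (1430 + j176.7) = 0.01738 - j0.04103 A.
Step 6 — Convert to polar: |I| = 0.04456 A, ∠I = -67.0°.

I = 0.04456∠-67.0° A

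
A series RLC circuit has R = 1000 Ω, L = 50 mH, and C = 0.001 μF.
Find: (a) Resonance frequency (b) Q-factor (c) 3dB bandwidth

Step 1 — Resonance: ω₀ = 1/√(LC) = 1/√(0.05·1e-09) = 1.414e+05 rad/s.
Step 2 — f₀ = ω₀/(2π) = 2.251e+04 Hz.
Step 3 — Series Q: Q = ω₀L/R = 1.414e+05·0.05/1000 = 7.071.
Step 4 — Bandwidth: Δω = ω₀/Q = 2e+04 rad/s; BW = Δω/(2π) = 3183 Hz.

(a) f₀ = 2.251e+04 Hz  (b) Q = 7.071  (c) BW = 3183 Hz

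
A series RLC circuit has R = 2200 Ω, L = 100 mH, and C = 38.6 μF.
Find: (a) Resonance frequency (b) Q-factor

Step 1 — Resonance condition Im(Z)=0 gives ω₀ = 1/√(LC).
Step 2 — ω₀ = 1/√(0.1·3.86e-05) = 509 rad/s.
Step 3 — f₀ = ω₀/(2π) = 81.01 Hz.
Step 4 — Series Q: Q = ω₀L/R = 509·0.1/2200 = 0.02314.

(a) f₀ = 81.01 Hz  (b) Q = 0.02314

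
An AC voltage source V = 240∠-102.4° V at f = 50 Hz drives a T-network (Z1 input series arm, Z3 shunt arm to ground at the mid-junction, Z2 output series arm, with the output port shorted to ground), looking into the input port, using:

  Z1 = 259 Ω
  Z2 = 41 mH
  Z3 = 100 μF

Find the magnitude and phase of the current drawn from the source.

Step 1 — Angular frequency: ω = 2π·f = 2π·50 = 314.2 rad/s.
Step 2 — Component impedances:
  Z1: Z = R = 259 Ω
  Z2: Z = jωL = j·314.2·0.041 = 0 + j12.88 Ω
  Z3: Z = 1/(jωC) = -j/(ω·C) = 0 - j31.83 Ω
Step 3 — With the output port shorted to ground, the output series arm Z2 runs from the junction to ground; the shunt arm Z3 also runs from the junction to ground. They appear in parallel: Z3 || Z2 = 0 + j21.64 Ω.
Step 4 — Series with input arm Z1: Z_in = Z1 + (Z3 || Z2) = 259 + j21.64 Ω = 259.9∠4.8° Ω.
Step 5 — Source phasor: V = 240∠-102.4° V = -51.54 - j234.4 V.
Step 6 — Ohm's law: I = V / Z_total = (-51.54 - j234.4) / (259 + j21.64) = -0.2727 - j0.8822 A.
Step 7 — Convert to polar: |I| = 0.9234 A, ∠I = -107.2°.

I = 0.9234∠-107.2° A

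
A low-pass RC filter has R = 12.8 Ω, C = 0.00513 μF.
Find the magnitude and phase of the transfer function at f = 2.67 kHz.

Step 1 — Angular frequency: ω = 2π·2670 = 1.678e+04 rad/s.
Step 2 — Transfer function: H(jω) = 1/(1 + jωRC).
Step 3 — Denominator: 1 + jωRC = 1 + j·1.678e+04·12.8·5.13e-09 = 1 + j0.001102.
Step 4 — H = 1 - j0.001102.
Step 5 — Magnitude: |H| = 1 (-0.0 dB); phase: φ = -0.1°.

|H| = 1 (-0.0 dB), φ = -0.1°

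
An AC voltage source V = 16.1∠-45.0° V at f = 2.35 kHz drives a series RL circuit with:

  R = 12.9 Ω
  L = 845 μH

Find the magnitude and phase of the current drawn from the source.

Step 1 — Angular frequency: ω = 2π·f = 2π·2350 = 1.477e+04 rad/s.
Step 2 — Component impedances:
  R: Z = R = 12.9 Ω
  L: Z = jωL = j·1.477e+04·0.000845 = 0 + j12.48 Ω
Step 3 — Series combination: Z_total = R + L = 12.9 + j12.48 Ω = 17.95∠44.0° Ω.
Step 4 — Source phasor: V = 16.1∠-45.0° V = 11.38 - j11.38 V.
Step 5 — Ohm's law: I = V / Z_total = (11.38 - j11.38) / (12.9 + j12.48) = 0.01496 - j0.897 A.
Step 6 — Convert to polar: |I| = 0.8971 A, ∠I = -89.0°.

I = 0.8971∠-89.0° A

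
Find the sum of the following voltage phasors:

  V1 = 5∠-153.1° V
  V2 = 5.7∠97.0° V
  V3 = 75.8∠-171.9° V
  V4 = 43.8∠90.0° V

Step 1 — Convert each phasor to rectangular form:
  V1 = 5·(cos(-153.1°) + j·sin(-153.1°)) = -4.459 - j2.262 V
  V2 = 5.7·(cos(97.0°) + j·sin(97.0°)) = -0.6947 + j5.658 V
  V3 = 75.8·(cos(-171.9°) + j·sin(-171.9°)) = -75.04 - j10.68 V
  V4 = 43.8·(cos(90.0°) + j·sin(90.0°)) = 0 + j43.8 V
Step 2 — Sum components: V_total = -80.2 + j36.52 V.
Step 3 — Convert to polar: |V_total| = 88.12 V, ∠V_total = 155.5°.

V_total = 88.12∠155.5° V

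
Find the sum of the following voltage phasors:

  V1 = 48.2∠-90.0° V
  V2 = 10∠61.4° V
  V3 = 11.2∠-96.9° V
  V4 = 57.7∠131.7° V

Step 1 — Convert each phasor to rectangular form:
  V1 = 48.2·(cos(-90.0°) + j·sin(-90.0°)) = 0 - j48.2 V
  V2 = 10·(cos(61.4°) + j·sin(61.4°)) = 4.787 + j8.78 V
  V3 = 11.2·(cos(-96.9°) + j·sin(-96.9°)) = -1.346 - j11.12 V
  V4 = 57.7·(cos(131.7°) + j·sin(131.7°)) = -38.38 + j43.08 V
Step 2 — Sum components: V_total = -34.94 - j7.458 V.
Step 3 — Convert to polar: |V_total| = 35.73 V, ∠V_total = -168.0°.

V_total = 35.73∠-168.0° V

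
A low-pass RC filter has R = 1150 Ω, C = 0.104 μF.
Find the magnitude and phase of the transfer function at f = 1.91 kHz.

Step 1 — Angular frequency: ω = 2π·1910 = 1.2e+04 rad/s.
Step 2 — Transfer function: H(jω) = 1/(1 + jωRC).
Step 3 — Denominator: 1 + jωRC = 1 + j·1.2e+04·1150·1.04e-07 = 1 + j1.435.
Step 4 — H = 0.3268 - j0.469.
Step 5 — Magnitude: |H| = 0.5717 (-4.9 dB); phase: φ = -55.1°.

|H| = 0.5717 (-4.9 dB), φ = -55.1°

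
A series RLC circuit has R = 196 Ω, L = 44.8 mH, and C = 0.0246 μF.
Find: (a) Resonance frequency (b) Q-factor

Step 1 — Resonance condition Im(Z)=0 gives ω₀ = 1/√(LC).
Step 2 — ω₀ = 1/√(0.0448·2.46e-08) = 3.012e+04 rad/s.
Step 3 — f₀ = ω₀/(2π) = 4794 Hz.
Step 4 — Series Q: Q = ω₀L/R = 3.012e+04·0.0448/196 = 6.885.

(a) f₀ = 4794 Hz  (b) Q = 6.885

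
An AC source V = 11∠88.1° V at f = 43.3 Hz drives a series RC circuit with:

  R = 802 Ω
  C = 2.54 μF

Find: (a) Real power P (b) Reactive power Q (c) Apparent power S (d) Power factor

Step 1 — Angular frequency: ω = 2π·f = 2π·43.3 = 272.1 rad/s.
Step 2 — Component impedances:
  R: Z = R = 802 Ω
  C: Z = 1/(jωC) = -j/(ω·C) = 0 - j1447 Ω
Step 3 — Series combination: Z_total = R + C = 802 - j1447 Ω = 1654∠-61.0° Ω.
Step 4 — Source phasor: V = 11∠88.1° V = 0.3647 + j10.99 V.
Step 5 — Current: I = V / Z = -0.005705 + j0.003414 A = 0.006649∠149.1° A.
Step 6 — Complex power: S = V·I* = 0.03545 - j0.06397 VA.
Step 7 — Real power: P = Re(S) = 0.03545 W.
Step 8 — Reactive power: Q = Im(S) = -0.06397 VAR.
Step 9 — Apparent power: |S| = 0.07313 VA.
Step 10 — Power factor: PF = P/|S| = 0.4847 (leading).

(a) P = 0.03545 W  (b) Q = -0.06397 VAR  (c) S = 0.07313 VA  (d) PF = 0.4847 (leading)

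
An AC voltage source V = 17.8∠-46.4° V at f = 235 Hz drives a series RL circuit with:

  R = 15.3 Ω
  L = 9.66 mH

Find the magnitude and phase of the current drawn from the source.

Step 1 — Angular frequency: ω = 2π·f = 2π·235 = 1477 rad/s.
Step 2 — Component impedances:
  R: Z = R = 15.3 Ω
  L: Z = jωL = j·1477·0.00966 = 0 + j14.26 Ω
Step 3 — Series combination: Z_total = R + L = 15.3 + j14.26 Ω = 20.92∠43.0° Ω.
Step 4 — Source phasor: V = 17.8∠-46.4° V = 12.28 - j12.89 V.
Step 5 — Ohm's law: I = V / Z_total = (12.28 - j12.89) / (15.3 + j14.26) = 0.009031 - j0.8509 A.
Step 6 — Convert to polar: |I| = 0.851 A, ∠I = -89.4°.

I = 0.851∠-89.4° A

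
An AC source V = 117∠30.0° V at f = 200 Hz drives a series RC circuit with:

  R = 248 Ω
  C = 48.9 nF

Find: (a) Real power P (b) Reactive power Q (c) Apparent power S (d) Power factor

Step 1 — Angular frequency: ω = 2π·f = 2π·200 = 1257 rad/s.
Step 2 — Component impedances:
  R: Z = R = 248 Ω
  C: Z = 1/(jωC) = -j/(ω·C) = 0 - j1.627e+04 Ω
Step 3 — Series combination: Z_total = R + C = 248 - j1.627e+04 Ω = 1.628e+04∠-89.1° Ω.
Step 4 — Source phasor: V = 117∠30.0° V = 101.3 + j58.5 V.
Step 5 — Current: I = V / Z = -0.003499 + j0.00628 A = 0.007189∠119.1° A.
Step 6 — Complex power: S = V·I* = 0.01282 - j0.841 VA.
Step 7 — Real power: P = Re(S) = 0.01282 W.
Step 8 — Reactive power: Q = Im(S) = -0.841 VAR.
Step 9 — Apparent power: |S| = 0.8411 VA.
Step 10 — Power factor: PF = P/|S| = 0.01524 (leading).

(a) P = 0.01282 W  (b) Q = -0.841 VAR  (c) S = 0.8411 VA  (d) PF = 0.01524 (leading)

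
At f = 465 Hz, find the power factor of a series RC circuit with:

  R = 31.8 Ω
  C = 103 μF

Step 1 — Angular frequency: ω = 2π·f = 2π·465 = 2922 rad/s.
Step 2 — Component impedances:
  R: Z = R = 31.8 Ω
  C: Z = 1/(jωC) = -j/(ω·C) = 0 - j3.323 Ω
Step 3 — Series combination: Z_total = R + C = 31.8 - j3.323 Ω = 31.97∠-6.0° Ω.
Step 4 — Power factor: PF = cos(φ) = Re(Z)/|Z| = 31.8/31.973 = 0.9946.
Step 5 — Type: Im(Z) = -3.323 ⇒ leading (phase φ = -6.0°).

PF = 0.9946 (leading, φ = -6.0°)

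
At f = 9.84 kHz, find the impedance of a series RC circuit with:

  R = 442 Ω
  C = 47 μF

Step 1 — Angular frequency: ω = 2π·f = 2π·9840 = 6.183e+04 rad/s.
Step 2 — Component impedances:
  R: Z = R = 442 Ω
  C: Z = 1/(jωC) = -j/(ω·C) = 0 - j0.3441 Ω
Step 3 — Series combination: Z_total = R + C = 442 - j0.3441 Ω = 442∠-0.0° Ω.

Z = 442 - j0.3441 Ω = 442∠-0.0° Ω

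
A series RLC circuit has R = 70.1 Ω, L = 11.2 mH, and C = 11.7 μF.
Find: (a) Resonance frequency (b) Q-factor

Step 1 — Resonance condition Im(Z)=0 gives ω₀ = 1/√(LC).
Step 2 — ω₀ = 1/√(0.0112·1.17e-05) = 2762 rad/s.
Step 3 — f₀ = ω₀/(2π) = 439.7 Hz.
Step 4 — Series Q: Q = ω₀L/R = 2762·0.0112/70.1 = 0.4414.

(a) f₀ = 439.7 Hz  (b) Q = 0.4414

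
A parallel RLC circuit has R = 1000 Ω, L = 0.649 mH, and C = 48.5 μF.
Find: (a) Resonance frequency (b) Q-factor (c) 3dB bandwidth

Step 1 — Resonance: ω₀ = 1/√(LC) = 1/√(0.000649·4.85e-05) = 5636 rad/s.
Step 2 — f₀ = ω₀/(2π) = 897.1 Hz.
Step 3 — Parallel Q: Q = R/(ω₀L) = 1000/(5636·0.000649) = 273.4.
Step 4 — Bandwidth: Δω = ω₀/Q = 20.62 rad/s; BW = Δω/(2π) = 3.282 Hz.

(a) f₀ = 897.1 Hz  (b) Q = 273.4  (c) BW = 3.282 Hz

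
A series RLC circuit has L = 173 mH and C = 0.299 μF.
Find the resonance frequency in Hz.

Step 1 — Resonance condition Im(Z)=0 gives ω₀ = 1/√(LC).
Step 2 — ω₀ = 1/√(0.173·2.99e-07) = 4397 rad/s.
Step 3 — f₀ = ω₀/(2π) = 699.8 Hz.

f₀ = 699.8 Hz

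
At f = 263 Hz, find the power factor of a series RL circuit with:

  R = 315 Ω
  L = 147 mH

Step 1 — Angular frequency: ω = 2π·f = 2π·263 = 1652 rad/s.
Step 2 — Component impedances:
  R: Z = R = 315 Ω
  L: Z = jωL = j·1652·0.147 = 0 + j242.9 Ω
Step 3 — Series combination: Z_total = R + L = 315 + j242.9 Ω = 397.8∠37.6° Ω.
Step 4 — Power factor: PF = cos(φ) = Re(Z)/|Z| = 315/397.8 = 0.7919.
Step 5 — Type: Im(Z) = 242.9 ⇒ lagging (phase φ = 37.6°).

PF = 0.7919 (lagging, φ = 37.6°)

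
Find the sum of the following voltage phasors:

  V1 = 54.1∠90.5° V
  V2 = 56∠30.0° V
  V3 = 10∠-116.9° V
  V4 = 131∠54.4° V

Step 1 — Convert each phasor to rectangular form:
  V1 = 54.1·(cos(90.5°) + j·sin(90.5°)) = -0.4721 + j54.1 V
  V2 = 56·(cos(30.0°) + j·sin(30.0°)) = 48.5 + j28 V
  V3 = 10·(cos(-116.9°) + j·sin(-116.9°)) = -4.524 - j8.918 V
  V4 = 131·(cos(54.4°) + j·sin(54.4°)) = 76.26 + j106.5 V
Step 2 — Sum components: V_total = 119.8 + j179.7 V.
Step 3 — Convert to polar: |V_total| = 215.9 V, ∠V_total = 56.3°.

V_total = 215.9∠56.3° V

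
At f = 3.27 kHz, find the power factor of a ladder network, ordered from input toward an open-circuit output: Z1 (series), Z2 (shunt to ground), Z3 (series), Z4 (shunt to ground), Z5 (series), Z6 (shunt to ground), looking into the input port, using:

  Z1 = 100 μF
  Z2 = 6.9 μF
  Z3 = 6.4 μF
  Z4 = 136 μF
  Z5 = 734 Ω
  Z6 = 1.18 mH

Step 1 — Angular frequency: ω = 2π·f = 2π·3270 = 2.055e+04 rad/s.
Step 2 — Component impedances:
  Z1: Z = 1/(jωC) = -j/(ω·C) = 0 - j0.4867 Ω
  Z2: Z = 1/(jωC) = -j/(ω·C) = 0 - j7.054 Ω
  Z3: Z = 1/(jωC) = -j/(ω·C) = 0 - j7.605 Ω
  Z4: Z = 1/(jωC) = -j/(ω·C) = 0 - j0.3579 Ω
  Z5: Z = R = 734 Ω
  Z6: Z = jωL = j·2.055e+04·0.00118 = 0 + j24.24 Ω
Step 3 — Ladder network (open output): work backward from the far end, alternating series and parallel combinations. Z_in = 3.846e-05 - j4.227 Ω = 4.227∠-90.0° Ω.
Step 4 — Power factor: PF = cos(φ) = Re(Z)/|Z| = 3.846e-05/4.227 = 9.099e-06.
Step 5 — Type: Im(Z) = -4.227 ⇒ leading (phase φ = -90.0°).

PF = 9.099e-06 (leading, φ = -90.0°)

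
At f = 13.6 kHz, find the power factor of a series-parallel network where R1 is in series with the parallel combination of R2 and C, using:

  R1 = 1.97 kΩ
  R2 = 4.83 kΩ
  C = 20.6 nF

Step 1 — Angular frequency: ω = 2π·f = 2π·1.36e+04 = 8.545e+04 rad/s.
Step 2 — Component impedances:
  R1: Z = R = 1970 Ω
  R2: Z = R = 4830 Ω
  C: Z = 1/(jωC) = -j/(ω·C) = 0 - j568.1 Ω
Step 3 — Parallel branch: R2 || C = 1/(1/R2 + 1/C) = 65.9 - j560.3 Ω.
Step 4 — Series with R1: Z_total = R1 + (R2 || C) = 2036 - j560.3 Ω = 2112∠-15.4° Ω.
Step 5 — Power factor: PF = cos(φ) = Re(Z)/|Z| = 2035.9/2111.61 = 0.9641.
Step 6 — Type: Im(Z) = -560.3 ⇒ leading (phase φ = -15.4°).

PF = 0.9641 (leading, φ = -15.4°)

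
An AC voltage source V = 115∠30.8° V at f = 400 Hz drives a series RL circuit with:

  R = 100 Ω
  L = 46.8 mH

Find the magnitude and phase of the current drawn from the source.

Step 1 — Angular frequency: ω = 2π·f = 2π·400 = 2513 rad/s.
Step 2 — Component impedances:
  R: Z = R = 100 Ω
  L: Z = jωL = j·2513·0.0468 = 0 + j117.6 Ω
Step 3 — Series combination: Z_total = R + L = 100 + j117.6 Ω = 154.4∠49.6° Ω.
Step 4 — Source phasor: V = 115∠30.8° V = 98.78 + j58.88 V.
Step 5 — Ohm's law: I = V / Z_total = (98.78 + j58.88) / (100 + j117.6) = 0.705 - j0.2404 A.
Step 6 — Convert to polar: |I| = 0.7449 A, ∠I = -18.8°.

I = 0.7449∠-18.8° A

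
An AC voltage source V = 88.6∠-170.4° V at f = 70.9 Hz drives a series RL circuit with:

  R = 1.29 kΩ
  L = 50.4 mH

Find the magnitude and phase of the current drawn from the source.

Step 1 — Angular frequency: ω = 2π·f = 2π·70.9 = 445.5 rad/s.
Step 2 — Component impedances:
  R: Z = R = 1290 Ω
  L: Z = jωL = j·445.5·0.0504 = 0 + j22.45 Ω
Step 3 — Series combination: Z_total = R + L = 1290 + j22.45 Ω = 1290∠1.0° Ω.
Step 4 — Source phasor: V = 88.6∠-170.4° V = -87.36 - j14.78 V.
Step 5 — Ohm's law: I = V / Z_total = (-87.36 - j14.78) / (1290 + j22.45) = -0.0679 - j0.01027 A.
Step 6 — Convert to polar: |I| = 0.06867 A, ∠I = -171.4°.

I = 0.06867∠-171.4° A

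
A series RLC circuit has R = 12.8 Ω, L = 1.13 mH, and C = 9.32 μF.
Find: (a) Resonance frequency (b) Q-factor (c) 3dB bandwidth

Step 1 — Resonance condition Im(Z)=0 gives ω₀ = 1/√(LC).
Step 2 — ω₀ = 1/√(0.00113·9.32e-06) = 9744 rad/s.
Step 3 — f₀ = ω₀/(2π) = 1551 Hz.
Step 4 — Series Q: Q = ω₀L/R = 9744·0.00113/12.8 = 0.8602.
Step 5 — 3dB bandwidth: Δω = ω₀/Q = 1.133e+04 rad/s; BW = Δω/(2π) = 1803 Hz.

(a) f₀ = 1551 Hz  (b) Q = 0.8602  (c) BW = 1803 Hz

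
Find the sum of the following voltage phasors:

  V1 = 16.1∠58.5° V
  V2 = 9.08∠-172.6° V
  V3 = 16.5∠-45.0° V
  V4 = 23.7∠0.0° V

Step 1 — Convert each phasor to rectangular form:
  V1 = 16.1·(cos(58.5°) + j·sin(58.5°)) = 8.412 + j13.73 V
  V2 = 9.08·(cos(-172.6°) + j·sin(-172.6°)) = -9.004 - j1.169 V
  V3 = 16.5·(cos(-45.0°) + j·sin(-45.0°)) = 11.67 - j11.67 V
  V4 = 23.7·(cos(0.0°) + j·sin(0.0°)) = 23.7 V
Step 2 — Sum components: V_total = 34.78 + j0.8908 V.
Step 3 — Convert to polar: |V_total| = 34.79 V, ∠V_total = 1.5°.

V_total = 34.79∠1.5° V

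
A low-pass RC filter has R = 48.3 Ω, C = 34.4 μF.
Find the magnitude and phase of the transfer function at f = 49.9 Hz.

Step 1 — Angular frequency: ω = 2π·49.9 = 313.5 rad/s.
Step 2 — Transfer function: H(jω) = 1/(1 + jωRC).
Step 3 — Denominator: 1 + jωRC = 1 + j·313.5·48.3·3.44e-05 = 1 + j0.5209.
Step 4 — H = 0.7865 - j0.4097.
Step 5 — Magnitude: |H| = 0.8869 (-1.0 dB); phase: φ = -27.5°.

|H| = 0.8869 (-1.0 dB), φ = -27.5°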